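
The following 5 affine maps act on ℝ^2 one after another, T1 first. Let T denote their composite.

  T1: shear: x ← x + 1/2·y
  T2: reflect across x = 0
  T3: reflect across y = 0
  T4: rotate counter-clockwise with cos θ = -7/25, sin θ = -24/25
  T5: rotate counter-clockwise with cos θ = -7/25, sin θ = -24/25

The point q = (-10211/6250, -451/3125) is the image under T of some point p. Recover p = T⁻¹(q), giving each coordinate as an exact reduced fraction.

p = (-4/5, -1)

T1 = [1 1/2 0; 0 1 0; 0 0 1]
T2·T1 = [-1 -1/2 0; 0 1 0; 0 0 1]
T3·…·T1 = [-1 -1/2 0; 0 -1 0; 0 0 1]
T4·…·T1 = [7/25 -41/50 0; 24/25 19/25 0; 0 0 1]
T5·…·T1 = [527/625 1199/1250 0; -336/625 359/625 0; 0 0 1]
det M = 1; M⁻¹ = [359/625 -1199/1250 0; 336/625 527/625 0; 0 0 1]
M⁻¹ · (-10211/6250, -451/3125)ᵀ = (-4/5, -1)ᵀ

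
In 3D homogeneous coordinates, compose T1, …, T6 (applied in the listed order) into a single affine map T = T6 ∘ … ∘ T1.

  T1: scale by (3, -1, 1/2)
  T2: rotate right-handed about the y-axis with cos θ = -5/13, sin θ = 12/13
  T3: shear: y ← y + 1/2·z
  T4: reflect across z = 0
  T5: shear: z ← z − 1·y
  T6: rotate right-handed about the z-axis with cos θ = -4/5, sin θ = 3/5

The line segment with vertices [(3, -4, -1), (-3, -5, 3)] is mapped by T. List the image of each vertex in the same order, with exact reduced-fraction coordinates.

image vertices: (165/52, -30/13, 425/52), (-2391/260, -272/65, -863/52)

T1 scale by (3, -1, 1/2): (3, -4, -1) → (9, 4, -1/2); (-3, -5, 3) → (-9, 5, 3/2)
T2 rotate right-handed about the y-axis with cos θ = -5/13, sin θ = 12/13: (9, 4, -1/2) → (-51/13, 4, -211/26); (-9, 5, 3/2) → (63/13, 5, 201/26)
T3 shear: y ← y + 1/2·z: (-51/13, 4, -211/26) → (-51/13, -3/52, -211/26); (63/13, 5, 201/26) → (63/13, 461/52, 201/26)
T4 reflect across z = 0: (-51/13, -3/52, -211/26) → (-51/13, -3/52, 211/26); (63/13, 461/52, 201/26) → (63/13, 461/52, -201/26)
T5 shear: z ← z − 1·y: (-51/13, -3/52, 211/26) → (-51/13, -3/52, 425/52); (63/13, 461/52, -201/26) → (63/13, 461/52, -863/52)
T6 rotate right-handed about the z-axis with cos θ = -4/5, sin θ = 3/5: (-51/13, -3/52, 425/52) → (165/52, -30/13, 425/52); (63/13, 461/52, -863/52) → (-2391/260, -272/65, -863/52)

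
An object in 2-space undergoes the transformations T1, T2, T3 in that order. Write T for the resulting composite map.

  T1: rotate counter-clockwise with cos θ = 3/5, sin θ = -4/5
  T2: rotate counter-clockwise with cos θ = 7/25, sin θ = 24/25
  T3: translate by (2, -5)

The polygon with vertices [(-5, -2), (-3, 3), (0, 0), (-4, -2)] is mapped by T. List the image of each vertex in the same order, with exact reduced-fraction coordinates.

image vertices: (-247/125, -1079/125), (-233/125, -406/125), (2, -5), (-26/25, -207/25)

T1 rotate counter-clockwise with cos θ = 3/5, sin θ = -4/5: (-5, -2) → (-23/5, 14/5); (-3, 3) → (3/5, 21/5); (0, 0) → (0, 0); (-4, -2) → (-4, 2)
T2 rotate counter-clockwise with cos θ = 7/25, sin θ = 24/25: (-23/5, 14/5) → (-497/125, -454/125); (3/5, 21/5) → (-483/125, 219/125); (0, 0) → (0, 0); (-4, 2) → (-76/25, -82/25)
T3 translate by (2, -5): (-497/125, -454/125) → (-247/125, -1079/125); (-483/125, 219/125) → (-233/125, -406/125); (0, 0) → (2, -5); (-76/25, -82/25) → (-26/25, -207/25)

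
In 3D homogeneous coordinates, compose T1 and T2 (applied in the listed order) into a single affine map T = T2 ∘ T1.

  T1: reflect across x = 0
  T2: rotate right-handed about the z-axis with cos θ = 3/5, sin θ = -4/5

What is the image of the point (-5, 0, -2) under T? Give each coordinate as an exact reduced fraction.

T(p) = (3, -4, -2)

T1 reflect across x = 0: (-5, 0, -2) → (5, 0, -2)
T2 rotate right-handed about the z-axis with cos θ = 3/5, sin θ = -4/5: (5, 0, -2) → (3, -4, -2)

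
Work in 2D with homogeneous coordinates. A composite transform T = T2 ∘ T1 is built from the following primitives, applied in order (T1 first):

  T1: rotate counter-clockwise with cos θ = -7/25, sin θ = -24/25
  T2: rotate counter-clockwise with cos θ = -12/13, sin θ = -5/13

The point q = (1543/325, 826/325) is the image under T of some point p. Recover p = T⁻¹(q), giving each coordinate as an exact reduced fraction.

T1 = [-7/25 24/25 0; -24/25 -7/25 0; 0 0 1]
T2·T1 = [-36/325 -323/325 0; 323/325 -36/325 0; 0 0 1]
det M = 1; M⁻¹ = [-36/325 323/325 0; -323/325 -36/325 0; 0 0 1]
M⁻¹ · (1543/325, 826/325)ᵀ = (2, -5)ᵀ

p = (2, -5)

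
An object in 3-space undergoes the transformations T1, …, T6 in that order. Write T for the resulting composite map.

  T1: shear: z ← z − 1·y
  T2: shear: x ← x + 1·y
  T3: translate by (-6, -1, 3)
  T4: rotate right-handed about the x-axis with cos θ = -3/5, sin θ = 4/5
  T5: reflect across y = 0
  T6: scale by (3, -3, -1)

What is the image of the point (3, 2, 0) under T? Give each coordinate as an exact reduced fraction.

T1 shear: z ← z − 1·y: (3, 2, 0) → (3, 2, -2)
T2 shear: x ← x + 1·y: (3, 2, -2) → (5, 2, -2)
T3 translate by (-6, -1, 3): (5, 2, -2) → (-1, 1, 1)
T4 rotate right-handed about the x-axis with cos θ = -3/5, sin θ = 4/5: (-1, 1, 1) → (-1, -7/5, 1/5)
T5 reflect across y = 0: (-1, -7/5, 1/5) → (-1, 7/5, 1/5)
T6 scale by (3, -3, -1): (-1, 7/5, 1/5) → (-3, -21/5, -1/5)

T(p) = (-3, -21/5, -1/5)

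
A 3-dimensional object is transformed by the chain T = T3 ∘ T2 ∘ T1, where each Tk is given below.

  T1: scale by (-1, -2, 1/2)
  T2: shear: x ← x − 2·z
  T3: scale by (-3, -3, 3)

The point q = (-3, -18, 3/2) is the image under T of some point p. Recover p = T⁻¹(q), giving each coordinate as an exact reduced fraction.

p = (-2, -3, 1)

T1 = [-1 0 0 0; 0 -2 0 0; 0 0 1/2 0; 0 0 0 1]
T2·T1 = [-1 0 -1 0; 0 -2 0 0; 0 0 1/2 0; 0 0 0 1]
T3·…·T1 = [3 0 3 0; 0 6 0 0; 0 0 3/2 0; 0 0 0 1]
det M = 27; M⁻¹ = [1/3 0 -2/3 0; 0 1/6 0 0; 0 0 2/3 0; 0 0 0 1]
M⁻¹ · (-3, -18, 3/2)ᵀ = (-2, -3, 1)ᵀ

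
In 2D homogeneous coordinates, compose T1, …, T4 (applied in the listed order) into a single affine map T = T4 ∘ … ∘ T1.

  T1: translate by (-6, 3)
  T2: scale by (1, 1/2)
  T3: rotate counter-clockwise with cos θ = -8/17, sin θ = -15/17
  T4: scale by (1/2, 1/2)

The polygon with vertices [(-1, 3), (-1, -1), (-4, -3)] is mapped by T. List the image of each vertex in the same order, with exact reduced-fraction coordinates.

T1 translate by (-6, 3): (-1, 3) → (-7, 6); (-1, -1) → (-7, 2); (-4, -3) → (-10, 0)
T2 scale by (1, 1/2): (-7, 6) → (-7, 3); (-7, 2) → (-7, 1); (-10, 0) → (-10, 0)
T3 rotate counter-clockwise with cos θ = -8/17, sin θ = -15/17: (-7, 3) → (101/17, 81/17); (-7, 1) → (71/17, 97/17); (-10, 0) → (80/17, 150/17)
T4 scale by (1/2, 1/2): (101/17, 81/17) → (101/34, 81/34); (71/17, 97/17) → (71/34, 97/34); (80/17, 150/17) → (40/17, 75/17)

image vertices: (101/34, 81/34), (71/34, 97/34), (40/17, 75/17)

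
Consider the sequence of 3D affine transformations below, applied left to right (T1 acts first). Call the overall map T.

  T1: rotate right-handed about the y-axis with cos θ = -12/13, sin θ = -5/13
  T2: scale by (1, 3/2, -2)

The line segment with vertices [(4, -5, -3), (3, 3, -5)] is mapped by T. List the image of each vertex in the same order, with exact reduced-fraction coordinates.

image vertices: (-33/13, -15/2, -112/13), (-11/13, 9/2, -150/13)

T1 rotate right-handed about the y-axis with cos θ = -12/13, sin θ = -5/13: (4, -5, -3) → (-33/13, -5, 56/13); (3, 3, -5) → (-11/13, 3, 75/13)
T2 scale by (1, 3/2, -2): (-33/13, -5, 56/13) → (-33/13, -15/2, -112/13); (-11/13, 3, 75/13) → (-11/13, 9/2, -150/13)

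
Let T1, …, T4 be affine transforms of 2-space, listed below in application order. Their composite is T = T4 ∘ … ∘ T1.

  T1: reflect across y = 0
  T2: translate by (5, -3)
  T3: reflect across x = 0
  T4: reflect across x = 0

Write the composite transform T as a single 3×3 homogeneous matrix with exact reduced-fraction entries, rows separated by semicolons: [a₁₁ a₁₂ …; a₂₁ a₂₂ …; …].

T1 = [1 0 0; 0 -1 0; 0 0 1]
T2·T1 = [1 0 5; 0 -1 -3; 0 0 1]
T3·…·T1 = [-1 0 -5; 0 -1 -3; 0 0 1]
T4·…·T1 = [1 0 5; 0 -1 -3; 0 0 1]

T = [1 0 5; 0 -1 -3; 0 0 1]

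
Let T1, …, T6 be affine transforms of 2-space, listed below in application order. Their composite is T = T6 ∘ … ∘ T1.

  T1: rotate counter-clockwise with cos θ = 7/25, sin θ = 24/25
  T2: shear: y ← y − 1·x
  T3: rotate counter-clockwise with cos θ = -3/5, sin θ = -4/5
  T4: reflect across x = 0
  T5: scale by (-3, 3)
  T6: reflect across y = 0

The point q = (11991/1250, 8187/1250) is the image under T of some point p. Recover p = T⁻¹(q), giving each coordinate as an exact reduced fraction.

T1 = [7/25 -24/25 0; 24/25 7/25 0; 0 0 1]
T2·T1 = [7/25 -24/25 0; 17/25 31/25 0; 0 0 1]
T3·…·T1 = [47/125 196/125 0; -79/125 3/125 0; 0 0 1]
T4·…·T1 = [-47/125 -196/125 0; -79/125 3/125 0; 0 0 1]
T5·…·T1 = [141/125 588/125 0; -237/125 9/125 0; 0 0 1]
T6·…·T1 = [141/125 588/125 0; 237/125 -9/125 0; 0 0 1]
det M = -9; M⁻¹ = [1/125 196/375 0; 79/375 -47/375 0; 0 0 1]
M⁻¹ · (11991/1250, 8187/1250)ᵀ = (7/2, 6/5)ᵀ

p = (7/2, 6/5)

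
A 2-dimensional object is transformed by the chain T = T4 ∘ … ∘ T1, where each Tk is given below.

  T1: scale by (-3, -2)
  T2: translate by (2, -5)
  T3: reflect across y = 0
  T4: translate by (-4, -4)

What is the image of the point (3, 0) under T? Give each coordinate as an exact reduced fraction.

T1 scale by (-3, -2): (3, 0) → (-9, 0)
T2 translate by (2, -5): (-9, 0) → (-7, -5)
T3 reflect across y = 0: (-7, -5) → (-7, 5)
T4 translate by (-4, -4): (-7, 5) → (-11, 1)

T(p) = (-11, 1)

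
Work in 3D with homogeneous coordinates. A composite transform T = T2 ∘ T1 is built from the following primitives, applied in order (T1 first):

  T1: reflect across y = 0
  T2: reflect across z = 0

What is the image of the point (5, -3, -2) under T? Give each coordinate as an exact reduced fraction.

T1 reflect across y = 0: (5, -3, -2) → (5, 3, -2)
T2 reflect across z = 0: (5, 3, -2) → (5, 3, 2)

T(p) = (5, 3, 2)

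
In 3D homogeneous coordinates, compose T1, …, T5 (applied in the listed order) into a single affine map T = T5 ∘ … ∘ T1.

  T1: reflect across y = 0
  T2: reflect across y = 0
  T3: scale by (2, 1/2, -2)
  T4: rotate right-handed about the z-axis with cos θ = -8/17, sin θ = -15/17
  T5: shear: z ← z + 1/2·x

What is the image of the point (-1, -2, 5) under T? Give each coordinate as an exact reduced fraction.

T(p) = (1/17, 38/17, -339/34)

T1 reflect across y = 0: (-1, -2, 5) → (-1, 2, 5)
T2 reflect across y = 0: (-1, 2, 5) → (-1, -2, 5)
T3 scale by (2, 1/2, -2): (-1, -2, 5) → (-2, -1, -10)
T4 rotate right-handed about the z-axis with cos θ = -8/17, sin θ = -15/17: (-2, -1, -10) → (1/17, 38/17, -10)
T5 shear: z ← z + 1/2·x: (1/17, 38/17, -10) → (1/17, 38/17, -339/34)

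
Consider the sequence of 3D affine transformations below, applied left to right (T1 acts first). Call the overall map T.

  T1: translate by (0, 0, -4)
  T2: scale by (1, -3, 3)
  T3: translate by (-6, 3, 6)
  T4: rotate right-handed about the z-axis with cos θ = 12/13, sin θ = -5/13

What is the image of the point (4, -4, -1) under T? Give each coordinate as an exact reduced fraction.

T1 translate by (0, 0, -4): (4, -4, -1) → (4, -4, -5)
T2 scale by (1, -3, 3): (4, -4, -5) → (4, 12, -15)
T3 translate by (-6, 3, 6): (4, 12, -15) → (-2, 15, -9)
T4 rotate right-handed about the z-axis with cos θ = 12/13, sin θ = -5/13: (-2, 15, -9) → (51/13, 190/13, -9)

T(p) = (51/13, 190/13, -9)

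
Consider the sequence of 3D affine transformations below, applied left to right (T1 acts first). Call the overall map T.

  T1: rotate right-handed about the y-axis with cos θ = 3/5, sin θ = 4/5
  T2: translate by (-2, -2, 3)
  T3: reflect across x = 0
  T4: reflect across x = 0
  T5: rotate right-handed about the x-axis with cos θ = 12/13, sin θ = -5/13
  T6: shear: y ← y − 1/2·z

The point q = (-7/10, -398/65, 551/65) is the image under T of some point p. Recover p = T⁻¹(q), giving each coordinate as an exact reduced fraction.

p = (-5/2, -3, 7/2)

T1 = [3/5 0 4/5 0; 0 1 0 0; -4/5 0 3/5 0; 0 0 0 1]
T2·T1 = [3/5 0 4/5 -2; 0 1 0 -2; -4/5 0 3/5 3; 0 0 0 1]
T3·…·T1 = [-3/5 0 -4/5 2; 0 1 0 -2; -4/5 0 3/5 3; 0 0 0 1]
T4·…·T1 = [3/5 0 4/5 -2; 0 1 0 -2; -4/5 0 3/5 3; 0 0 0 1]
T5·…·T1 = [3/5 0 4/5 -2; -4/13 12/13 3/13 -9/13; -48/65 -5/13 36/65 46/13; 0 0 0 1]
T6·…·T1 = [3/5 0 4/5 -2; 4/65 29/26 -3/65 -32/13; -48/65 -5/13 36/65 46/13; 0 0 0 1]
det M = 1; M⁻¹ = [3/5 -4/13 -58/65 18/5; 0 12/13 1/13 2; 4/5 3/13 87/130 -1/5; 0 0 0 1]
M⁻¹ · (-7/10, -398/65, 551/65)ᵀ = (-5/2, -3, 7/2)ᵀ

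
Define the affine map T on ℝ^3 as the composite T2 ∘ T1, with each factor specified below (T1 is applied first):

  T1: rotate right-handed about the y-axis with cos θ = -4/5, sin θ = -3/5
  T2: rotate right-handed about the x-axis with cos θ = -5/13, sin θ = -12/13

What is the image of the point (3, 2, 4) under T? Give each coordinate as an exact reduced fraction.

T(p) = (-24/5, -134/65, -17/13)

T1 rotate right-handed about the y-axis with cos θ = -4/5, sin θ = -3/5: (3, 2, 4) → (-24/5, 2, -7/5)
T2 rotate right-handed about the x-axis with cos θ = -5/13, sin θ = -12/13: (-24/5, 2, -7/5) → (-24/5, -134/65, -17/13)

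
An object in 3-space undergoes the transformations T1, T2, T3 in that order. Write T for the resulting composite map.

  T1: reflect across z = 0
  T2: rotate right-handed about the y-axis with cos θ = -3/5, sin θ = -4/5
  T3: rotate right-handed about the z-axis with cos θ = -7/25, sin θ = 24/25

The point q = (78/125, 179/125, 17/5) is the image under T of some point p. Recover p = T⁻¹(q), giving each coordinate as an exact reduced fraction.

T1 = [1 0 0 0; 0 1 0 0; 0 0 -1 0; 0 0 0 1]
T2·T1 = [-3/5 0 4/5 0; 0 1 0 0; 4/5 0 3/5 0; 0 0 0 1]
T3·…·T1 = [21/125 -24/25 -28/125 0; -72/125 -7/25 96/125 0; 4/5 0 3/5 0; 0 0 0 1]
det M = -1; M⁻¹ = [21/125 -72/125 4/5 0; -24/25 -7/25 0 0; -28/125 96/125 3/5 0; 0 0 0 1]
M⁻¹ · (78/125, 179/125, 17/5)ᵀ = (2, -1, 3)ᵀ

p = (2, -1, 3)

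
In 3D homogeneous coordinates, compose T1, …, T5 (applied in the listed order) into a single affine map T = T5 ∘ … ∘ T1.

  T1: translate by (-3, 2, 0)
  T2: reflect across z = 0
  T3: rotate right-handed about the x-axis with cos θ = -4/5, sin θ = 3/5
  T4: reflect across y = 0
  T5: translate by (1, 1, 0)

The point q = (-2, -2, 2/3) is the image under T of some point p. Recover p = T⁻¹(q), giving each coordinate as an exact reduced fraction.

p = (0, -4, 7/3)

T1 = [1 0 0 -3; 0 1 0 2; 0 0 1 0; 0 0 0 1]
T2·T1 = [1 0 0 -3; 0 1 0 2; 0 0 -1 0; 0 0 0 1]
T3·…·T1 = [1 0 0 -3; 0 -4/5 3/5 -8/5; 0 3/5 4/5 6/5; 0 0 0 1]
T4·…·T1 = [1 0 0 -3; 0 4/5 -3/5 8/5; 0 3/5 4/5 6/5; 0 0 0 1]
T5·…·T1 = [1 0 0 -2; 0 4/5 -3/5 13/5; 0 3/5 4/5 6/5; 0 0 0 1]
det M = 1; M⁻¹ = [1 0 0 2; 0 4/5 3/5 -14/5; 0 -3/5 4/5 3/5; 0 0 0 1]
M⁻¹ · (-2, -2, 2/3)ᵀ = (0, -4, 7/3)ᵀ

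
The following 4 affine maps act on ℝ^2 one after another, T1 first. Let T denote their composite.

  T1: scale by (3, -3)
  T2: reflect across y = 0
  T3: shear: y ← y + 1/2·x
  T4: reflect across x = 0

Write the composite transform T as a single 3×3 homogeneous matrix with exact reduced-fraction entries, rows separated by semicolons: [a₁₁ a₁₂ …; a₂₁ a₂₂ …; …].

T = [-3 0 0; 3/2 3 0; 0 0 1]

T1 = [3 0 0; 0 -3 0; 0 0 1]
T2·T1 = [3 0 0; 0 3 0; 0 0 1]
T3·…·T1 = [3 0 0; 3/2 3 0; 0 0 1]
T4·…·T1 = [-3 0 0; 3/2 3 0; 0 0 1]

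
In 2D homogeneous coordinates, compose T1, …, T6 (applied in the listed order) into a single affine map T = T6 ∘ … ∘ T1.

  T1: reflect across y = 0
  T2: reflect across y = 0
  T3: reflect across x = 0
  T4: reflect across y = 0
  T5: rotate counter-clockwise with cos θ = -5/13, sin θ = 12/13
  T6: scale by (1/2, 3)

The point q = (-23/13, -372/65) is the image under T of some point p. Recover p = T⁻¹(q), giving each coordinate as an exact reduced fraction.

p = (2/5, -4)

T1 = [1 0 0; 0 -1 0; 0 0 1]
T2·T1 = [1 0 0; 0 1 0; 0 0 1]
T3·…·T1 = [-1 0 0; 0 1 0; 0 0 1]
T4·…·T1 = [-1 0 0; 0 -1 0; 0 0 1]
T5·…·T1 = [5/13 12/13 0; -12/13 5/13 0; 0 0 1]
T6·…·T1 = [5/26 6/13 0; -36/13 15/13 0; 0 0 1]
det M = 3/2; M⁻¹ = [10/13 -4/13 0; 24/13 5/39 0; 0 0 1]
M⁻¹ · (-23/13, -372/65)ᵀ = (2/5, -4)ᵀ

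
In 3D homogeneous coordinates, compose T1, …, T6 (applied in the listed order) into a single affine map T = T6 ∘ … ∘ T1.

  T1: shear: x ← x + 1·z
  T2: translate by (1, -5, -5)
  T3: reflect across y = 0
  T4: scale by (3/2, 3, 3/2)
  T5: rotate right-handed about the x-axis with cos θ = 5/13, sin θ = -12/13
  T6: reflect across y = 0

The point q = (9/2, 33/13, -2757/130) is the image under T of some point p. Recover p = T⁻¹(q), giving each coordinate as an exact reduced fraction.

p = (4, -6/5, -2)

T1 = [1 0 1 0; 0 1 0 0; 0 0 1 0; 0 0 0 1]
T2·T1 = [1 0 1 1; 0 1 0 -5; 0 0 1 -5; 0 0 0 1]
T3·…·T1 = [1 0 1 1; 0 -1 0 5; 0 0 1 -5; 0 0 0 1]
T4·…·T1 = [3/2 0 3/2 3/2; 0 -3 0 15; 0 0 3/2 -15/2; 0 0 0 1]
T5·…·T1 = [3/2 0 3/2 3/2; 0 -15/13 18/13 -15/13; 0 36/13 15/26 -435/26; 0 0 0 1]
T6·…·T1 = [3/2 0 3/2 3/2; 0 15/13 -18/13 15/13; 0 36/13 15/26 -435/26; 0 0 0 1]
det M = 27/4; M⁻¹ = [2/3 8/13 -10/39 -6; 0 5/39 4/13 5; 0 -8/13 10/39 5; 0 0 0 1]
M⁻¹ · (9/2, 33/13, -2757/130)ᵀ = (4, -6/5, -2)ᵀ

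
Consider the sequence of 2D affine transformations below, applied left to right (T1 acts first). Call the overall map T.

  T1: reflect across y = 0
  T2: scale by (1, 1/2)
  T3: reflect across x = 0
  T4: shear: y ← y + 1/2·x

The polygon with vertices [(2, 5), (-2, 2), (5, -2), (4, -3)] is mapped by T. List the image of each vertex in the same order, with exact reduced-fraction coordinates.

T1 reflect across y = 0: (2, 5) → (2, -5); (-2, 2) → (-2, -2); (5, -2) → (5, 2); (4, -3) → (4, 3)
T2 scale by (1, 1/2): (2, -5) → (2, -5/2); (-2, -2) → (-2, -1); (5, 2) → (5, 1); (4, 3) → (4, 3/2)
T3 reflect across x = 0: (2, -5/2) → (-2, -5/2); (-2, -1) → (2, -1); (5, 1) → (-5, 1); (4, 3/2) → (-4, 3/2)
T4 shear: y ← y + 1/2·x: (-2, -5/2) → (-2, -7/2); (2, -1) → (2, 0); (-5, 1) → (-5, -3/2); (-4, 3/2) → (-4, -1/2)

image vertices: (-2, -7/2), (2, 0), (-5, -3/2), (-4, -1/2)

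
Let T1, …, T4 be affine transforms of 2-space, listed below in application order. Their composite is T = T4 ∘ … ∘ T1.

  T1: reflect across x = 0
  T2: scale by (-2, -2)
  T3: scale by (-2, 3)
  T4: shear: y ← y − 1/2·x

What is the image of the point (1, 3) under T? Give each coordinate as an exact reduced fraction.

T1 reflect across x = 0: (1, 3) → (-1, 3)
T2 scale by (-2, -2): (-1, 3) → (2, -6)
T3 scale by (-2, 3): (2, -6) → (-4, -18)
T4 shear: y ← y − 1/2·x: (-4, -18) → (-4, -16)

T(p) = (-4, -16)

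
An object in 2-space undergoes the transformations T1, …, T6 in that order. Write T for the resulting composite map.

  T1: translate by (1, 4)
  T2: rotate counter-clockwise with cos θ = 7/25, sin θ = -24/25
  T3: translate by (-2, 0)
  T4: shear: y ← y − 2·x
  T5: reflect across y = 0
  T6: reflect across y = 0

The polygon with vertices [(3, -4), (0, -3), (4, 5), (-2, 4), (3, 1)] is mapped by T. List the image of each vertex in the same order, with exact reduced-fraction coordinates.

T1 translate by (1, 4): (3, -4) → (4, 0); (0, -3) → (1, 1); (4, 5) → (5, 9); (-2, 4) → (-1, 8); (3, 1) → (4, 5)
T2 rotate counter-clockwise with cos θ = 7/25, sin θ = -24/25: (4, 0) → (28/25, -96/25); (1, 1) → (31/25, -17/25); (5, 9) → (251/25, -57/25); (-1, 8) → (37/5, 16/5); (4, 5) → (148/25, -61/25)
T3 translate by (-2, 0): (28/25, -96/25) → (-22/25, -96/25); (31/25, -17/25) → (-19/25, -17/25); (251/25, -57/25) → (201/25, -57/25); (37/5, 16/5) → (27/5, 16/5); (148/25, -61/25) → (98/25, -61/25)
T4 shear: y ← y − 2·x: (-22/25, -96/25) → (-22/25, -52/25); (-19/25, -17/25) → (-19/25, 21/25); (201/25, -57/25) → (201/25, -459/25); (27/5, 16/5) → (27/5, -38/5); (98/25, -61/25) → (98/25, -257/25)
T5 reflect across y = 0: (-22/25, -52/25) → (-22/25, 52/25); (-19/25, 21/25) → (-19/25, -21/25); (201/25, -459/25) → (201/25, 459/25); (27/5, -38/5) → (27/5, 38/5); (98/25, -257/25) → (98/25, 257/25)
T6 reflect across y = 0: (-22/25, 52/25) → (-22/25, -52/25); (-19/25, -21/25) → (-19/25, 21/25); (201/25, 459/25) → (201/25, -459/25); (27/5, 38/5) → (27/5, -38/5); (98/25, 257/25) → (98/25, -257/25)

image vertices: (-22/25, -52/25), (-19/25, 21/25), (201/25, -459/25), (27/5, -38/5), (98/25, -257/25)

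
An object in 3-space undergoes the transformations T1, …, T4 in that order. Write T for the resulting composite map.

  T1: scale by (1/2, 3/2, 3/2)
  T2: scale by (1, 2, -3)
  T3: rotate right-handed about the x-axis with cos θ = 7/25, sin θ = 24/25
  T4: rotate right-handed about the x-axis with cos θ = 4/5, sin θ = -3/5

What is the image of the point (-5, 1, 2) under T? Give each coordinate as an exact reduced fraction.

T(p) = (-5/2, 39/5, -27/5)

T1 scale by (1/2, 3/2, 3/2): (-5, 1, 2) → (-5/2, 3/2, 3)
T2 scale by (1, 2, -3): (-5/2, 3/2, 3) → (-5/2, 3, -9)
T3 rotate right-handed about the x-axis with cos θ = 7/25, sin θ = 24/25: (-5/2, 3, -9) → (-5/2, 237/25, 9/25)
T4 rotate right-handed about the x-axis with cos θ = 4/5, sin θ = -3/5: (-5/2, 237/25, 9/25) → (-5/2, 39/5, -27/5)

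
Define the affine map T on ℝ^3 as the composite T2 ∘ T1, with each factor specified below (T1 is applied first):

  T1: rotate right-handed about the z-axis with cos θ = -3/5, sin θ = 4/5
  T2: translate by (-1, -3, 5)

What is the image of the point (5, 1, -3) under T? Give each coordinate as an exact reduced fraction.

T1 rotate right-handed about the z-axis with cos θ = -3/5, sin θ = 4/5: (5, 1, -3) → (-19/5, 17/5, -3)
T2 translate by (-1, -3, 5): (-19/5, 17/5, -3) → (-24/5, 2/5, 2)

T(p) = (-24/5, 2/5, 2)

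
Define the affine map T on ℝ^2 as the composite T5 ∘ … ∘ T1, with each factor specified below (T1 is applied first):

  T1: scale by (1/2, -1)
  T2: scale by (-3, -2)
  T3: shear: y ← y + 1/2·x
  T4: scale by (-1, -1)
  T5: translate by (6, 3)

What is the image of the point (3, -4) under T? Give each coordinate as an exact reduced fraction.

T1 scale by (1/2, -1): (3, -4) → (3/2, 4)
T2 scale by (-3, -2): (3/2, 4) → (-9/2, -8)
T3 shear: y ← y + 1/2·x: (-9/2, -8) → (-9/2, -41/4)
T4 scale by (-1, -1): (-9/2, -41/4) → (9/2, 41/4)
T5 translate by (6, 3): (9/2, 41/4) → (21/2, 53/4)

T(p) = (21/2, 53/4)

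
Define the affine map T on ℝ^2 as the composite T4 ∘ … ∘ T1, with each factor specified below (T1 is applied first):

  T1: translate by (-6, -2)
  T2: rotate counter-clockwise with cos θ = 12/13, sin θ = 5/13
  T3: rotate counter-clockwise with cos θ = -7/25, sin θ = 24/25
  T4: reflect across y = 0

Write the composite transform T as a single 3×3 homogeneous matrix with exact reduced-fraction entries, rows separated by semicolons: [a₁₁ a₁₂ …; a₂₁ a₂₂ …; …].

T = [-204/325 -253/325 346/65; -253/325 204/325 222/65; 0 0 1]

T1 = [1 0 -6; 0 1 -2; 0 0 1]
T2·T1 = [12/13 -5/13 -62/13; 5/13 12/13 -54/13; 0 0 1]
T3·…·T1 = [-204/325 -253/325 346/65; 253/325 -204/325 -222/65; 0 0 1]
T4·…·T1 = [-204/325 -253/325 346/65; -253/325 204/325 222/65; 0 0 1]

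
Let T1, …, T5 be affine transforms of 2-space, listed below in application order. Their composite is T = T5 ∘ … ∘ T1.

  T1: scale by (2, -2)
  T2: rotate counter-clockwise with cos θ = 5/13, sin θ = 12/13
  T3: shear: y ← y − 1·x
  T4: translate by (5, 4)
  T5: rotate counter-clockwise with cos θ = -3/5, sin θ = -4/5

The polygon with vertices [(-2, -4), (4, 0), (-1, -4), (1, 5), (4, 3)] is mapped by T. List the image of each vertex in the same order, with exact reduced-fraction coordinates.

T1 scale by (2, -2): (-2, -4) → (-4, 8); (4, 0) → (8, 0); (-1, -4) → (-2, 8); (1, 5) → (2, -10); (4, 3) → (8, -6)
T2 rotate counter-clockwise with cos θ = 5/13, sin θ = 12/13: (-4, 8) → (-116/13, -8/13); (8, 0) → (40/13, 96/13); (-2, 8) → (-106/13, 16/13); (2, -10) → (10, -2); (8, -6) → (112/13, 66/13)
T3 shear: y ← y − 1·x: (-116/13, -8/13) → (-116/13, 108/13); (40/13, 96/13) → (40/13, 56/13); (-106/13, 16/13) → (-106/13, 122/13); (10, -2) → (10, -12); (112/13, 66/13) → (112/13, -46/13)
T4 translate by (5, 4): (-116/13, 108/13) → (-51/13, 160/13); (40/13, 56/13) → (105/13, 108/13); (-106/13, 122/13) → (-41/13, 174/13); (10, -12) → (15, -8); (112/13, -46/13) → (177/13, 6/13)
T5 rotate counter-clockwise with cos θ = -3/5, sin θ = -4/5: (-51/13, 160/13) → (61/5, -276/65); (105/13, 108/13) → (9/5, -744/65); (-41/13, 174/13) → (63/5, -358/65); (15, -8) → (-77/5, -36/5); (177/13, 6/13) → (-39/5, -726/65)

image vertices: (61/5, -276/65), (9/5, -744/65), (63/5, -358/65), (-77/5, -36/5), (-39/5, -726/65)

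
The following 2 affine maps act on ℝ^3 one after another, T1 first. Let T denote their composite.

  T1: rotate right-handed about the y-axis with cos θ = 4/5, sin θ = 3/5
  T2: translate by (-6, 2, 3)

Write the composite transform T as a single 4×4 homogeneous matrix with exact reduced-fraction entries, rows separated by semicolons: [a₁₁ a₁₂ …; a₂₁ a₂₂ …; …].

T = [4/5 0 3/5 -6; 0 1 0 2; -3/5 0 4/5 3; 0 0 0 1]

T1 = [4/5 0 3/5 0; 0 1 0 0; -3/5 0 4/5 0; 0 0 0 1]
T2·T1 = [4/5 0 3/5 -6; 0 1 0 2; -3/5 0 4/5 3; 0 0 0 1]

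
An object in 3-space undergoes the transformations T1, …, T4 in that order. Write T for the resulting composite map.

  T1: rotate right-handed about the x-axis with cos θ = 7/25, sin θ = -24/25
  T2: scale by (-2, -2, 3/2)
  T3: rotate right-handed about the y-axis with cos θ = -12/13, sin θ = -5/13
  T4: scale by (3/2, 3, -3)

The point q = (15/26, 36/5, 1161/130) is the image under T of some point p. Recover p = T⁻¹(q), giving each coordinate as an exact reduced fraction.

p = (3/4, -2, -2/3)

T1 = [1 0 0 0; 0 7/25 24/25 0; 0 -24/25 7/25 0; 0 0 0 1]
T2·T1 = [-2 0 0 0; 0 -14/25 -48/25 0; 0 -36/25 21/50 0; 0 0 0 1]
T3·…·T1 = [24/13 36/65 -21/130 0; 0 -14/25 -48/25 0; -10/13 432/325 -126/325 0; 0 0 0 1]
T4·…·T1 = [36/13 54/65 -63/260 0; 0 -42/25 -144/25 0; 30/13 -1296/325 378/325 0; 0 0 0 1]
det M = -81; M⁻¹ = [4/13 0 5/78 0; 32/195 -7/150 -64/325 0; -28/585 -4/25 56/975 0; 0 0 0 1]
M⁻¹ · (15/26, 36/5, 1161/130)ᵀ = (3/4, -2, -2/3)ᵀ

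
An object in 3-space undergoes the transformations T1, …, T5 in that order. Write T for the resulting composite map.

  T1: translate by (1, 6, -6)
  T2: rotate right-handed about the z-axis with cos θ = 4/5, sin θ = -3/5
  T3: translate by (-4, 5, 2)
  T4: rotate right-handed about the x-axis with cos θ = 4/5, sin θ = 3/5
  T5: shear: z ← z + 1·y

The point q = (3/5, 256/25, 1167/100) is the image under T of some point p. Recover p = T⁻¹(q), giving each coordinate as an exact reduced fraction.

p = (1/4, 0, -1)

T1 = [1 0 0 1; 0 1 0 6; 0 0 1 -6; 0 0 0 1]
T2·T1 = [4/5 3/5 0 22/5; -3/5 4/5 0 21/5; 0 0 1 -6; 0 0 0 1]
T3·…·T1 = [4/5 3/5 0 2/5; -3/5 4/5 0 46/5; 0 0 1 -4; 0 0 0 1]
T4·…·T1 = [4/5 3/5 0 2/5; -12/25 16/25 -3/5 244/25; -9/25 12/25 4/5 58/25; 0 0 0 1]
T5·…·T1 = [4/5 3/5 0 2/5; -12/25 16/25 -3/5 244/25; -21/25 28/25 1/5 302/25; 0 0 0 1]
det M = 1; M⁻¹ = [4/5 -3/25 -9/25 26/5; 3/5 4/25 12/25 -38/5; 0 -7/5 4/5 4; 0 0 0 1]
M⁻¹ · (3/5, 256/25, 1167/100)ᵀ = (1/4, 0, -1)ᵀ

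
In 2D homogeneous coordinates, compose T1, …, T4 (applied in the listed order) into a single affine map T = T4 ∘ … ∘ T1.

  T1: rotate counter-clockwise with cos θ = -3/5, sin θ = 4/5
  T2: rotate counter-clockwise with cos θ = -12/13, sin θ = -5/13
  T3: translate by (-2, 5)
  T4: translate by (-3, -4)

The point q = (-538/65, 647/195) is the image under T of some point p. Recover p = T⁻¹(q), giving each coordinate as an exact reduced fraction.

p = (-4, 1/3)

T1 = [-3/5 -4/5 0; 4/5 -3/5 0; 0 0 1]
T2·T1 = [56/65 33/65 0; -33/65 56/65 0; 0 0 1]
T3·…·T1 = [56/65 33/65 -2; -33/65 56/65 5; 0 0 1]
T4·…·T1 = [56/65 33/65 -5; -33/65 56/65 1; 0 0 1]
det M = 1; M⁻¹ = [56/65 -33/65 313/65; 33/65 56/65 109/65; 0 0 1]
M⁻¹ · (-538/65, 647/195)ᵀ = (-4, 1/3)ᵀ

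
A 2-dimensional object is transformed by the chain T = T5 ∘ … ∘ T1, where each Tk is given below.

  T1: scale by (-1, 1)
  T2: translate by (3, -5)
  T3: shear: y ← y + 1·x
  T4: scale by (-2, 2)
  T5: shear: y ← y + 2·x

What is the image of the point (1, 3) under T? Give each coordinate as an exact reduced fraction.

T(p) = (-4, -8)

T1 scale by (-1, 1): (1, 3) → (-1, 3)
T2 translate by (3, -5): (-1, 3) → (2, -2)
T3 shear: y ← y + 1·x: (2, -2) → (2, 0)
T4 scale by (-2, 2): (2, 0) → (-4, 0)
T5 shear: y ← y + 2·x: (-4, 0) → (-4, -8)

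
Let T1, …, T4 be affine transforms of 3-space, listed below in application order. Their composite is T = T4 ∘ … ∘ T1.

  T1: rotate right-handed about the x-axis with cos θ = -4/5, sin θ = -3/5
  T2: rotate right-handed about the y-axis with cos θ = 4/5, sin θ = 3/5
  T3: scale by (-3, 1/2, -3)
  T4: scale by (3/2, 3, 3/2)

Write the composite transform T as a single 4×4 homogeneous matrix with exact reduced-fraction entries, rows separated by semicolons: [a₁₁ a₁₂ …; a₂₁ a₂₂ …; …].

T1 = [1 0 0 0; 0 -4/5 3/5 0; 0 -3/5 -4/5 0; 0 0 0 1]
T2·T1 = [4/5 -9/25 -12/25 0; 0 -4/5 3/5 0; -3/5 -12/25 -16/25 0; 0 0 0 1]
T3·…·T1 = [-12/5 27/25 36/25 0; 0 -2/5 3/10 0; 9/5 36/25 48/25 0; 0 0 0 1]
T4·…·T1 = [-18/5 81/50 54/25 0; 0 -6/5 9/10 0; 27/10 54/25 72/25 0; 0 0 0 1]

T = [-18/5 81/50 54/25 0; 0 -6/5 9/10 0; 27/10 54/25 72/25 0; 0 0 0 1]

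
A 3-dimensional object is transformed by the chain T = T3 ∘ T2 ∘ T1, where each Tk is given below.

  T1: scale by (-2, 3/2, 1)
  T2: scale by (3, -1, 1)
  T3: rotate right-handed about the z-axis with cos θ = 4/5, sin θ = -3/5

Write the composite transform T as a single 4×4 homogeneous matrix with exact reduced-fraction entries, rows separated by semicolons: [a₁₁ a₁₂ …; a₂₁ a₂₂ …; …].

T1 = [-2 0 0 0; 0 3/2 0 0; 0 0 1 0; 0 0 0 1]
T2·T1 = [-6 0 0 0; 0 -3/2 0 0; 0 0 1 0; 0 0 0 1]
T3·…·T1 = [-24/5 -9/10 0 0; 18/5 -6/5 0 0; 0 0 1 0; 0 0 0 1]

T = [-24/5 -9/10 0 0; 18/5 -6/5 0 0; 0 0 1 0; 0 0 0 1]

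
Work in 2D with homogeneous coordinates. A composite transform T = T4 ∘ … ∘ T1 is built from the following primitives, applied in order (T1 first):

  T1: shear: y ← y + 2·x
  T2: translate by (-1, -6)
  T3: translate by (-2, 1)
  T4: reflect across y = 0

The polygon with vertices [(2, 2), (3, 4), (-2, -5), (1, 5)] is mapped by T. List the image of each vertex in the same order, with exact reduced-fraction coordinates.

T1 shear: y ← y + 2·x: (2, 2) → (2, 6); (3, 4) → (3, 10); (-2, -5) → (-2, -9); (1, 5) → (1, 7)
T2 translate by (-1, -6): (2, 6) → (1, 0); (3, 10) → (2, 4); (-2, -9) → (-3, -15); (1, 7) → (0, 1)
T3 translate by (-2, 1): (1, 0) → (-1, 1); (2, 4) → (0, 5); (-3, -15) → (-5, -14); (0, 1) → (-2, 2)
T4 reflect across y = 0: (-1, 1) → (-1, -1); (0, 5) → (0, -5); (-5, -14) → (-5, 14); (-2, 2) → (-2, -2)

image vertices: (-1, -1), (0, -5), (-5, 14), (-2, -2)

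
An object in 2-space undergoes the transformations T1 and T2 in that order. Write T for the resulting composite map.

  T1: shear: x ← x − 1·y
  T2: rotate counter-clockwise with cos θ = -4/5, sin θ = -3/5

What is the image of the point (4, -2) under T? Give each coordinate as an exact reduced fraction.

T(p) = (-6, -2)

T1 shear: x ← x − 1·y: (4, -2) → (6, -2)
T2 rotate counter-clockwise with cos θ = -4/5, sin θ = -3/5: (6, -2) → (-6, -2)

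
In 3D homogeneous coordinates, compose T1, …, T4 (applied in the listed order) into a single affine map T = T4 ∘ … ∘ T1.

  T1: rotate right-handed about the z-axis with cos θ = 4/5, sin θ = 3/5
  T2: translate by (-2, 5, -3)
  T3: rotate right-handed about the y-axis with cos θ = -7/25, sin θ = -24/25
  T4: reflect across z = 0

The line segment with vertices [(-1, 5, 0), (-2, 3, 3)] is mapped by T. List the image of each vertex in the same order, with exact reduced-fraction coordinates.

T1 rotate right-handed about the z-axis with cos θ = 4/5, sin θ = 3/5: (-1, 5, 0) → (-19/5, 17/5, 0); (-2, 3, 3) → (-17/5, 6/5, 3)
T2 translate by (-2, 5, -3): (-19/5, 17/5, 0) → (-29/5, 42/5, -3); (-17/5, 6/5, 3) → (-27/5, 31/5, 0)
T3 rotate right-handed about the y-axis with cos θ = -7/25, sin θ = -24/25: (-29/5, 42/5, -3) → (563/125, 42/5, -591/125); (-27/5, 31/5, 0) → (189/125, 31/5, -648/125)
T4 reflect across z = 0: (563/125, 42/5, -591/125) → (563/125, 42/5, 591/125); (189/125, 31/5, -648/125) → (189/125, 31/5, 648/125)

image vertices: (563/125, 42/5, 591/125), (189/125, 31/5, 648/125)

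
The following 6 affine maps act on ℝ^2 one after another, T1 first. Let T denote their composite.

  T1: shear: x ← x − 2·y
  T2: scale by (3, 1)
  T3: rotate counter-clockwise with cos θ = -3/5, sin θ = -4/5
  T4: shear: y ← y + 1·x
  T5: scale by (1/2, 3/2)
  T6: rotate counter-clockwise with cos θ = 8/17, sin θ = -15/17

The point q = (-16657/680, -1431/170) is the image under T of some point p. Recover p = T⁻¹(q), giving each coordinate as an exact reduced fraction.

p = (3/2, -5/4)

T1 = [1 -2 0; 0 1 0; 0 0 1]
T2·T1 = [3 -6 0; 0 1 0; 0 0 1]
T3·…·T1 = [-9/5 22/5 0; -12/5 21/5 0; 0 0 1]
T4·…·T1 = [-9/5 22/5 0; -21/5 43/5 0; 0 0 1]
T5·…·T1 = [-9/10 11/5 0; -63/10 129/10 0; 0 0 1]
T6·…·T1 = [-1017/170 2111/170 0; -369/170 351/85 0; 0 0 1]
det M = 9/4; M⁻¹ = [156/85 -4222/765 0; 82/85 -226/85 0; 0 0 1]
M⁻¹ · (-16657/680, -1431/170)ᵀ = (3/2, -5/4)ᵀ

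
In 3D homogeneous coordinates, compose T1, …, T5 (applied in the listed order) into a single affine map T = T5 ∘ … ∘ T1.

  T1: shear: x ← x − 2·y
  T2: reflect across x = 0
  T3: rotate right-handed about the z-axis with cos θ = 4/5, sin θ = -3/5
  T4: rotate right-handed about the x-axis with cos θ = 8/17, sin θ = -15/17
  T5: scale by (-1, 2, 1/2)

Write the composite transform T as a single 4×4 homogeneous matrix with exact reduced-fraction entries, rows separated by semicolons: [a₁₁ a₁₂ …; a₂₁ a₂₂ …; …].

T1 = [1 -2 0 0; 0 1 0 0; 0 0 1 0; 0 0 0 1]
T2·T1 = [-1 2 0 0; 0 1 0 0; 0 0 1 0; 0 0 0 1]
T3·…·T1 = [-4/5 11/5 0 0; 3/5 -2/5 0 0; 0 0 1 0; 0 0 0 1]
T4·…·T1 = [-4/5 11/5 0 0; 24/85 -16/85 15/17 0; -9/17 6/17 8/17 0; 0 0 0 1]
T5·…·T1 = [4/5 -11/5 0 0; 48/85 -32/85 30/17 0; -9/34 3/17 4/17 0; 0 0 0 1]

T = [4/5 -11/5 0 0; 48/85 -32/85 30/17 0; -9/34 3/17 4/17 0; 0 0 0 1]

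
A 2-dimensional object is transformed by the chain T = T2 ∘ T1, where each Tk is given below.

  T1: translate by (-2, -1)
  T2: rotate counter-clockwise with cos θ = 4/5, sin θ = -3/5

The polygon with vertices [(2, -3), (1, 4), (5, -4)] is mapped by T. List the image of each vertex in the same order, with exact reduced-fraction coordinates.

T1 translate by (-2, -1): (2, -3) → (0, -4); (1, 4) → (-1, 3); (5, -4) → (3, -5)
T2 rotate counter-clockwise with cos θ = 4/5, sin θ = -3/5: (0, -4) → (-12/5, -16/5); (-1, 3) → (1, 3); (3, -5) → (-3/5, -29/5)

image vertices: (-12/5, -16/5), (1, 3), (-3/5, -29/5)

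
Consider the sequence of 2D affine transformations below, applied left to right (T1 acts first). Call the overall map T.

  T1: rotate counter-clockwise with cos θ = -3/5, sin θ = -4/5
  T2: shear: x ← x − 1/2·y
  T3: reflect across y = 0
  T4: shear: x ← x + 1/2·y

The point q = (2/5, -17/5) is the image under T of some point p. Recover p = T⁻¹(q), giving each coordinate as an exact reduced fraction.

T1 = [-3/5 4/5 0; -4/5 -3/5 0; 0 0 1]
T2·T1 = [-1/5 11/10 0; -4/5 -3/5 0; 0 0 1]
T3·…·T1 = [-1/5 11/10 0; 4/5 3/5 0; 0 0 1]
T4·…·T1 = [1/5 7/5 0; 4/5 3/5 0; 0 0 1]
det M = -1; M⁻¹ = [-3/5 7/5 0; 4/5 -1/5 0; 0 0 1]
M⁻¹ · (2/5, -17/5)ᵀ = (-5, 1)ᵀ

p = (-5, 1)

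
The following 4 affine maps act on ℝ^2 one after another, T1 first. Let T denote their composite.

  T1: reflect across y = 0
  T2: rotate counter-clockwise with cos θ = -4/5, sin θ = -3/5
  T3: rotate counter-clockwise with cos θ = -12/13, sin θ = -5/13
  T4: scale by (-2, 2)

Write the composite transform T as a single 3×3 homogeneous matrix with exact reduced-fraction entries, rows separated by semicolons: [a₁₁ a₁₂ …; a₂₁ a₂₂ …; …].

T = [-66/65 -112/65 0; 112/65 -66/65 0; 0 0 1]

T1 = [1 0 0; 0 -1 0; 0 0 1]
T2·T1 = [-4/5 -3/5 0; -3/5 4/5 0; 0 0 1]
T3·…·T1 = [33/65 56/65 0; 56/65 -33/65 0; 0 0 1]
T4·…·T1 = [-66/65 -112/65 0; 112/65 -66/65 0; 0 0 1]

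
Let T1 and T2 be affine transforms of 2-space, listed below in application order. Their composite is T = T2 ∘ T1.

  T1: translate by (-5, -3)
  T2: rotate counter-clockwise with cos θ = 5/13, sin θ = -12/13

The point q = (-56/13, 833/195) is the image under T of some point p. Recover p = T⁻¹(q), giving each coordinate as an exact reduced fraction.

p = (-3/5, 2/3)

T1 = [1 0 -5; 0 1 -3; 0 0 1]
T2·T1 = [5/13 12/13 -61/13; -12/13 5/13 45/13; 0 0 1]
det M = 1; M⁻¹ = [5/13 -12/13 5; 12/13 5/13 3; 0 0 1]
M⁻¹ · (-56/13, 833/195)ᵀ = (-3/5, 2/3)ᵀ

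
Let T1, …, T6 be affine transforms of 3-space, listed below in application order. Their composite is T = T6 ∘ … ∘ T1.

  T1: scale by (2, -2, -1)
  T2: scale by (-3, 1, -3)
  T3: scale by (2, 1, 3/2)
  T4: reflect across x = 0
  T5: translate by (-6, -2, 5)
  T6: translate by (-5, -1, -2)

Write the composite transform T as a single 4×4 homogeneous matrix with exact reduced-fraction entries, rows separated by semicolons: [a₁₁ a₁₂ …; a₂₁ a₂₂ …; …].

T = [12 0 0 -11; 0 -2 0 -3; 0 0 9/2 3; 0 0 0 1]

T1 = [2 0 0 0; 0 -2 0 0; 0 0 -1 0; 0 0 0 1]
T2·T1 = [-6 0 0 0; 0 -2 0 0; 0 0 3 0; 0 0 0 1]
T3·…·T1 = [-12 0 0 0; 0 -2 0 0; 0 0 9/2 0; 0 0 0 1]
T4·…·T1 = [12 0 0 0; 0 -2 0 0; 0 0 9/2 0; 0 0 0 1]
T5·…·T1 = [12 0 0 -6; 0 -2 0 -2; 0 0 9/2 5; 0 0 0 1]
T6·…·T1 = [12 0 0 -11; 0 -2 0 -3; 0 0 9/2 3; 0 0 0 1]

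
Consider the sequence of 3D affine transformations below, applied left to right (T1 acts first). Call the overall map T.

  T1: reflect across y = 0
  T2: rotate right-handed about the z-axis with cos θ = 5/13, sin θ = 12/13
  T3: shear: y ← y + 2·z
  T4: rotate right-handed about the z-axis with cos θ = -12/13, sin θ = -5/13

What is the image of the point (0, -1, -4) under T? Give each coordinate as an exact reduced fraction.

T(p) = (-27/13, 96/13, -4)

T1 reflect across y = 0: (0, -1, -4) → (0, 1, -4)
T2 rotate right-handed about the z-axis with cos θ = 5/13, sin θ = 12/13: (0, 1, -4) → (-12/13, 5/13, -4)
T3 shear: y ← y + 2·z: (-12/13, 5/13, -4) → (-12/13, -99/13, -4)
T4 rotate right-handed about the z-axis with cos θ = -12/13, sin θ = -5/13: (-12/13, -99/13, -4) → (-27/13, 96/13, -4)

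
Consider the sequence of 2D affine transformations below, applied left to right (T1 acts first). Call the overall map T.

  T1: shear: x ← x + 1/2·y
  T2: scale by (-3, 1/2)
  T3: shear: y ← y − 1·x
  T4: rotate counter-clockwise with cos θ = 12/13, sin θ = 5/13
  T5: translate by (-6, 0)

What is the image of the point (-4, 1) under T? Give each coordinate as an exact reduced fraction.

T(p) = (98/13, -135/26)

T1 shear: x ← x + 1/2·y: (-4, 1) → (-7/2, 1)
T2 scale by (-3, 1/2): (-7/2, 1) → (21/2, 1/2)
T3 shear: y ← y − 1·x: (21/2, 1/2) → (21/2, -10)
T4 rotate counter-clockwise with cos θ = 12/13, sin θ = 5/13: (21/2, -10) → (176/13, -135/26)
T5 translate by (-6, 0): (176/13, -135/26) → (98/13, -135/26)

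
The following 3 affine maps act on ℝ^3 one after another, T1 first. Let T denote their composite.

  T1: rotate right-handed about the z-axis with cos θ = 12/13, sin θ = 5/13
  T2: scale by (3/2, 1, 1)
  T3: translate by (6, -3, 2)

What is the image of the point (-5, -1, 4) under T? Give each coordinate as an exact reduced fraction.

T(p) = (-9/26, -76/13, 6)

T1 rotate right-handed about the z-axis with cos θ = 12/13, sin θ = 5/13: (-5, -1, 4) → (-55/13, -37/13, 4)
T2 scale by (3/2, 1, 1): (-55/13, -37/13, 4) → (-165/26, -37/13, 4)
T3 translate by (6, -3, 2): (-165/26, -37/13, 4) → (-9/26, -76/13, 6)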